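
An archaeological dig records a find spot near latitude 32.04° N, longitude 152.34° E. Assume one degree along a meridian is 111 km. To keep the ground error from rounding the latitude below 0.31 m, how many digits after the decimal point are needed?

One degree of latitude covers 111000 m.
Rounding to N decimal places gives at most 0.5 × 10⁻ᴺ degrees of error, i.e. 0.5 × 10⁻ᴺ × 111000 m.
Setting 55500 × 10⁻ᴺ ≤ 0.31 gives 10ᴺ ≥ 1.79e+05, i.e. N ≥ 5.25.
So 6 decimal places suffice (0.0555 m); 5 would allow up to 0.555 m.

6 decimal places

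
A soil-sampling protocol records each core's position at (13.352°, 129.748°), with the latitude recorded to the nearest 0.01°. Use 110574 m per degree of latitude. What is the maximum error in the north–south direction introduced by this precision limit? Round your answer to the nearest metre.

Rounding to 2 decimal places leaves the latitude within ±0.005° of the true value.
So the N–S error is at most 0.005 × 110574 = 552.87 m.

553 metres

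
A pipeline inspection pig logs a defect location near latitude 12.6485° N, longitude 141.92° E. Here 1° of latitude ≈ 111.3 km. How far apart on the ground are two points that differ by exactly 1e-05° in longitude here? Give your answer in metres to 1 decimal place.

At 12.6485° a degree of longitude is 111300 × cos 12.6485° ≈ 108599 m, so 1e-05° corresponds to 1.08599 m.

1.1 metres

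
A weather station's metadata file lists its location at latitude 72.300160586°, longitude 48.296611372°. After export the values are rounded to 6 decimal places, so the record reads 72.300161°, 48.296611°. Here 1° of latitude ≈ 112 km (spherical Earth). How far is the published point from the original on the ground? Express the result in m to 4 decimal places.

0.0481 m

Δlat = 72.300160586 − 72.300161 = -0.000000414°; Δlon = 48.296611372 − 48.296611 = +0.000000372°.
North–south shift: -0.000000414 × 112000 = -0.046368 m.
East–west at this latitude: 0.000000372° × 112000 × cos 72.3002° ≈ 0.000000372 × 34051.4 = 0.0126671 m.
Hypotenuse of the two orthogonal shifts: √(0.046368² + 0.0126671²) = 0.0480671 m.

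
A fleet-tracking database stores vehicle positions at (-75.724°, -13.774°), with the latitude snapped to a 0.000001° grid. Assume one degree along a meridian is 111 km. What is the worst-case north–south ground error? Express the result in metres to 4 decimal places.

With a 0.000001° grid the true value lies within half a step, ±0.000001°/2 = ±5e-07°, of the stored one.
Along the meridian that is 5e-07° × 111000 m/° = 0.0555 m.

0.0555 metres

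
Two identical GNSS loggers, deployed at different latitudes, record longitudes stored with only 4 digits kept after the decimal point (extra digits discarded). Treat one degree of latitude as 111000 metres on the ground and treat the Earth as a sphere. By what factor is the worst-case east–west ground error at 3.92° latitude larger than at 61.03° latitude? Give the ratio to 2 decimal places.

2.06

Truncating at 4 decimal places can drop up to a full unit in the last place, so the longitude may be off by as much as 0.0001°.
Error at 3.92° = 0.0001° × 111000 × cos 3.92° ≈ 11.1 × 0.9977 = 11.074 m.
Error at 61.03° = 0.0001° × 111000 × cos 61.03° ≈ 11.1 × 0.4844 = 5.3763 m.
Ratio: 11.074 / 5.3763 = cos 3.92° / cos 61.03° ≈ 2.0598.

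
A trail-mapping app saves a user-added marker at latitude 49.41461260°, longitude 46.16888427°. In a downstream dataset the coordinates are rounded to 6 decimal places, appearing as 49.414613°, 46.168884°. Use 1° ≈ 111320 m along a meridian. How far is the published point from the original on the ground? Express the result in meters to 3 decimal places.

0.049 meters

The latitude changed by -0.00000040° and the longitude by +0.00000027°.
North–south shift: -0.00000040 × 111320 = -0.044528 m.
East–west at this latitude: 0.00000027° × 111320 × cos 49.4146° ≈ 0.00000027 × 72422.6 = 0.0195541 m.
Combined displacement = (0.044528² + 0.0195541²)^½ ≈ 0.0486324 m.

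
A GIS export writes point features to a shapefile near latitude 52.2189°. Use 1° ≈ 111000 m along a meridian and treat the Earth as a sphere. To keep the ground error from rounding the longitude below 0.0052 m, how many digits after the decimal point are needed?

7

At 52.2189° one degree of longitude covers 111000 × cos 52.2189° ≈ 111000 × 0.6126 ≈ 68003.7 m.
With N decimal places the half-ulp bound is 0.5·10⁻ᴺ°, or 0.5·10⁻ᴺ × 68003.7 m on the ground.
Need 0.5 × 68003.7 × 10⁻ᴺ ≤ 0.0052 → 10⁻ᴺ ≤ 1.529e-07, so N ≥ 6.82.
At 6 places the error can reach 0.034 m, but 7 places keeps it to 0.0034 m.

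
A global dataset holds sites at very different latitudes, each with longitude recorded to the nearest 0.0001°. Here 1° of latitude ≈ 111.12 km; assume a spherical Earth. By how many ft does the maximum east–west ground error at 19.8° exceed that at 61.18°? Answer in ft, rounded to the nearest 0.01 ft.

Rounding to 4 decimal places leaves the longitude within ±5e-05° of the true value.
At 19.8°: 5e-05° × 111120 × cos 19.8° = 5e-05 × 111120 × 0.9409 ≈ 5.2275 m.
At 61.18°: 5e-05° × 111120 × cos 61.18° = 5e-05 × 111120 × 0.4821 ≈ 2.6783 m.
Difference: 5.2275 − 2.6783 = 2.5492 m.
In feet: 2.54921 m ÷ 0.3048 ≈ 8.3636 ft.

8.36 ft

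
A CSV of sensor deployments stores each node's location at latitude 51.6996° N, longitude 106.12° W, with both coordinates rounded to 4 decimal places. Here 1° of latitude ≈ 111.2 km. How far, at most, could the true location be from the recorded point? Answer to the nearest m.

Rounding to 4 decimal places leaves each coordinate within ±5e-05° of the true value.
North–south component: 5e-05° × 111200 = 5.56 m.
East–west component at 51.6996°: 5e-05° × 111200 × cos 51.6996° ≈ 5e-05 × 68920 ≈ 3.446 m.
Worst case both components are at the extreme and orthogonal: √(5.56² + 3.446²) ≈ 6.54129 m.

7 m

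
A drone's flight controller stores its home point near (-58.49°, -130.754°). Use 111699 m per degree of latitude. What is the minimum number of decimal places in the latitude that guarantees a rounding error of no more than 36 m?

One degree of latitude covers 111699 m.
With N decimal places the half-ulp bound is 0.5·10⁻ᴺ°, or 0.5·10⁻ᴺ × 111699 m on the ground.
Setting 55849.5 × 10⁻ᴺ ≤ 36 gives 10ᴺ ≥ 1551, i.e. N ≥ 3.19.
At 3 places the error can reach 55.8 m, but 4 places keeps it to 5.58 m.

4 decimal places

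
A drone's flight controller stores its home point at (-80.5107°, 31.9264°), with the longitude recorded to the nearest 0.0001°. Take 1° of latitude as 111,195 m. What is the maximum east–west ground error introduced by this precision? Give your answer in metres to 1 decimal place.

Rounding to 4 decimal places leaves the longitude within ±5e-05° of the true value.
One degree of longitude at 80.5107° is 111195 × cos 80.5107° ≈ 111195 × 0.1649 = 18332 m.
So at most 5e-05° × 18332 ≈ 0.916599 m east–west.

0.9 metres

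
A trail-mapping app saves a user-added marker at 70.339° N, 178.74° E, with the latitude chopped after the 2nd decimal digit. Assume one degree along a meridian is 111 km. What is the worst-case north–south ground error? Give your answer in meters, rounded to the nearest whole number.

1110 meters

Truncating at 2 decimal places can drop up to a full unit in the last place, so the latitude may be off by as much as 0.01°.
North–south distance: 0.01° × 111000 m/° = 1110 m.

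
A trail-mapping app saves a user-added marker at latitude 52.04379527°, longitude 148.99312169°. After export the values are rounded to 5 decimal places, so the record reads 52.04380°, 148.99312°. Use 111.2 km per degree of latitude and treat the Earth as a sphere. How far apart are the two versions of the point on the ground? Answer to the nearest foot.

2 feet

Δlat = 52.04379527 − 52.04380 = -0.00000473°; Δlon = 148.99312169 − 148.99312 = +0.00000169°.
North–south shift: -0.00000473 × 111200 = -0.525976 m.
East–west at this latitude: 0.00000169° × 111200 × cos 52.0438° ≈ 0.00000169 × 68394.5 = 0.115587 m.
Hypotenuse of the two orthogonal shifts: √(0.525976² + 0.115587²) = 0.538527 m.
In feet: 0.538527 m ÷ 0.3048 ≈ 1.7668 ft.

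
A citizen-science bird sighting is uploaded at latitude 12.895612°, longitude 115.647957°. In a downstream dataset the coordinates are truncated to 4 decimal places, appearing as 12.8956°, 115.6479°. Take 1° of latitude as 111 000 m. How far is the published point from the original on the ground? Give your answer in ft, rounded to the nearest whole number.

Δlat = 12.895612 − 12.8956 = +0.000012°; Δlon = 115.647957 − 115.6479 = +0.000057°.
N–S: 0.000012° × 111000 m/° = 1.332 m.
E–W at 12.8956°: 0.000057° × 111000 × cos 12.8956° = 0.000057 × 111000 × 0.9748 ≈ 6.16742 m.
Distance: √(1.332² + 6.16742²) ≈ 6.30962 m.
In feet: 6.30962 m ÷ 0.3048 ≈ 20.701 ft.

21 ft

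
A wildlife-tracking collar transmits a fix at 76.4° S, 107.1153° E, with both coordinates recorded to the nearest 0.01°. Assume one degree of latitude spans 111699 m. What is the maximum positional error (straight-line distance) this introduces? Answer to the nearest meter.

Rounding to 2 decimal places leaves each coordinate within ±0.005° of the true value.
Latitude error → 0.005 × 111699 = 558.495 m along the meridian.
East–west component at 76.4°: 0.005° × 111699 × cos 76.4° ≈ 0.005 × 26265.1 ≈ 131.326 m.
Worst case both components are at the extreme and orthogonal: √(558.495² + 131.326²) ≈ 573.727 m.

574 meters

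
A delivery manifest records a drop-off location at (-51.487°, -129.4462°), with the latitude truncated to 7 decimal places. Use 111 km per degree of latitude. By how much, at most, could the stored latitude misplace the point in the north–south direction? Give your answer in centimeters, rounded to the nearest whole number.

Truncating at 7 decimal places can drop up to a full unit in the last place, so the latitude may be off by as much as 1e-07°.
Along the meridian that is 1e-07° × 111000 m/° = 0.0111 m.
That is 0.0111 m = 1.11 cm.

1 centimeters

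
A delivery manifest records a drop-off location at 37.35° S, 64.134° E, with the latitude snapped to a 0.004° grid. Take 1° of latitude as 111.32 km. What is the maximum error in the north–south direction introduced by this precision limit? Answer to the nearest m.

With a 0.004° grid the true value lies within half a step, ±0.004°/2 = ±0.002°, of the stored one.
So the N–S error is at most 0.002 × 111320 = 222.64 m.

223 m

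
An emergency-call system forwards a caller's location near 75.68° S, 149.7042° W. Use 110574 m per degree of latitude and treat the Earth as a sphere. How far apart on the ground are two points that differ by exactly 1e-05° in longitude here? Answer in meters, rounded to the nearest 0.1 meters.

0.3 meters

1e-05° of longitude at 75.68° is 1e-05 × 110574 × cos 75.68° ≈ 1e-05 × 27349.1 = 0.273491 m.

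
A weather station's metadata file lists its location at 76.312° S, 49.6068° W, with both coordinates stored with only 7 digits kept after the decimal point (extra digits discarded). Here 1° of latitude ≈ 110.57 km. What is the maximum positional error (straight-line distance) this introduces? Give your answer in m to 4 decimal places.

Truncating at 7 decimal places can drop up to a full unit in the last place, so each coordinate may be off by as much as 1e-07°.
North–south component: 1e-07° × 110570 = 0.011057 m.
Longitude error → 1e-07 × 110570 × cos 76.312° = 1e-07 × 110570 × 0.2366 ≈ 0.00261647 m.
Worst case both components are at the extreme and orthogonal: √(0.011057² + 0.00261647²) ≈ 0.0113624 m.

0.0114 m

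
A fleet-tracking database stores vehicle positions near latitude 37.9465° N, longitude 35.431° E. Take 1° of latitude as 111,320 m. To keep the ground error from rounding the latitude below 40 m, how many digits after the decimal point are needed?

One degree of latitude covers 111320 m.
Rounding to N decimal places gives at most 0.5 × 10⁻ᴺ degrees of error, i.e. 0.5 × 10⁻ᴺ × 111320 m.
Setting 55660 × 10⁻ᴺ ≤ 40 gives 10ᴺ ≥ 1392, i.e. N ≥ 3.14.
N = 3 would give 55.7 m (too coarse); N = 4 gives 5.57 m ≤ 40 m.

4 decimal places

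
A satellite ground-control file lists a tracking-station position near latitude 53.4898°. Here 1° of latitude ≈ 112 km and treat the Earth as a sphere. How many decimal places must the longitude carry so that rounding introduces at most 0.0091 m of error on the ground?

At 53.4898° one degree of longitude covers 112000 × cos 53.4898° ≈ 112000 × 0.5950 ≈ 66636.2 m.
With N decimal places the half-ulp bound is 0.5·10⁻ᴺ°, or 0.5·10⁻ᴺ × 66636.2 m on the ground.
Setting 33318.1 × 10⁻ᴺ ≤ 0.0091 gives 10ᴺ ≥ 3.661e+06, i.e. N ≥ 6.56.
At 6 places the error can reach 0.0333 m, but 7 places keeps it to 0.00333 m.

7 decimal places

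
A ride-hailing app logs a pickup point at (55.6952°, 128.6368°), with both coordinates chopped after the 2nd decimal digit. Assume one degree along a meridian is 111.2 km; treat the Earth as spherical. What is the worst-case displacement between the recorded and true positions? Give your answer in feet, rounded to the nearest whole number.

Truncating at 2 decimal places can drop up to a full unit in the last place, so each coordinate may be off by as much as 0.01°.
N–S: 0.01° × 111200 m/° = 1112 m.
East–west component at 55.6952°: 0.01° × 111200 × cos 55.6952° ≈ 0.01 × 62671.8 ≈ 626.718 m.
Worst case both components are at the extreme and orthogonal: √(1112² + 626.718²) ≈ 1276.45 m.
Converting: 1276.45 m × 3.2808 ft/m ≈ 4187.8 ft.

4188 feet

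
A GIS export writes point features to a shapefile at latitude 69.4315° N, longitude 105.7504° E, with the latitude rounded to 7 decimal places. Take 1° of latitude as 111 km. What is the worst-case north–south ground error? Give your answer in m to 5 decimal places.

Rounding to 7 decimal places leaves the latitude within ±5e-08° of the true value.
Along the meridian that is 5e-08° × 111000 m/° = 0.00555 m.

0.00555 m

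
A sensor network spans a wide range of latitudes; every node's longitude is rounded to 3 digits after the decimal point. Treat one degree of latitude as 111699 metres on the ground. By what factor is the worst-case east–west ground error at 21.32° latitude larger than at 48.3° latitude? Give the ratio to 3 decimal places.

1.400

Rounding to 3 decimal places leaves the longitude within ±0.0005° of the true value.
Error at 21.32° = 0.0005° × 111699 × cos 21.32° ≈ 55.849 × 0.9316 = 52.027 m.
Error at 48.3° = 0.0005° × 111699 × cos 48.3° ≈ 55.849 × 0.6652 = 37.153 m.
Ratio: 52.027 / 37.153 = cos 21.32° / cos 48.3° ≈ 1.4004.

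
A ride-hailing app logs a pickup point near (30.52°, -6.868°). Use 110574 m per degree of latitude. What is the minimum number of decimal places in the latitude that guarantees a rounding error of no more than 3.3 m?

5 decimal places

One degree of latitude covers 110574 m.
Rounding to N decimal places gives at most 0.5 × 10⁻ᴺ degrees of error, i.e. 0.5 × 10⁻ᴺ × 110574 m.
Setting 55287 × 10⁻ᴺ ≤ 3.3 gives 10ᴺ ≥ 1.675e+04, i.e. N ≥ 4.22.
N = 4 would give 5.53 m (too coarse); N = 5 gives 0.553 m ≤ 3.3 m.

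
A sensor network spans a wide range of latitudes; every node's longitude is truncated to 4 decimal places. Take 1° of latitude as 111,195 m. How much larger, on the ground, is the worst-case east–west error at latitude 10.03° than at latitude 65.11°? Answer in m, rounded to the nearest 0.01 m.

6.27 m

Truncating at 4 decimal places can drop up to a full unit in the last place, so the longitude may be off by as much as 0.0001°.
Error at 10.03° = 0.0001° × 111195 × cos 10.03° ≈ 11.12 × 0.9847 = 10.95 m.
Error at 65.11° = 0.0001° × 111195 × cos 65.11° ≈ 11.12 × 0.4209 = 4.6799 m.
Difference: 10.95 − 4.6799 = 6.2696 m.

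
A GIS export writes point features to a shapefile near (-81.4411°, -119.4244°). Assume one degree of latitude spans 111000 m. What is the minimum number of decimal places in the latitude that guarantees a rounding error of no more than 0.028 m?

7

One degree of latitude covers 111000 m.
Rounding to N decimal places gives at most 0.5 × 10⁻ᴺ degrees of error, i.e. 0.5 × 10⁻ᴺ × 111000 m.
Need 0.5 × 111000 × 10⁻ᴺ ≤ 0.028 → 10⁻ᴺ ≤ 5.045e-07, so N ≥ 6.30.
N = 6 would give 0.0555 m (too coarse); N = 7 gives 0.00555 m ≤ 0.028 m.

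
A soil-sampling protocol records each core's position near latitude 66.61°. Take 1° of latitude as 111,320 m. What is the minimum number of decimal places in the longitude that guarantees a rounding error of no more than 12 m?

4

At 66.61° one degree of longitude covers 111320 × cos 66.61° ≈ 111320 × 0.3970 ≈ 44192.7 m.
With N decimal places the half-ulp bound is 0.5·10⁻ᴺ°, or 0.5·10⁻ᴺ × 44192.7 m on the ground.
Need 0.5 × 44192.7 × 10⁻ᴺ ≤ 12 → 10⁻ᴺ ≤ 5.431e-04, so N ≥ 3.27.
N = 3 would give 22.1 m (too coarse); N = 4 gives 2.21 m ≤ 12 m.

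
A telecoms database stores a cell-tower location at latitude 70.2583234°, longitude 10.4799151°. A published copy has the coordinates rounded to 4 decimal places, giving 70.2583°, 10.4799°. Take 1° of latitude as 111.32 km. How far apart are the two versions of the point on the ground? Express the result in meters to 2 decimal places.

Δlat = 70.2583234 − 70.2583 = +0.0000234°; Δlon = 10.4799151 − 10.4799 = +0.0000151°.
North–south shift: 0.0000234 × 111320 = 2.60489 m.
E–W at 70.2583°: 0.0000151° × 111320 × cos 70.2583° = 0.0000151 × 111320 × 0.3378 ≈ 0.567786 m.
Combined displacement = (2.60489² + 0.567786²)^½ ≈ 2.66605 m.

2.67 meters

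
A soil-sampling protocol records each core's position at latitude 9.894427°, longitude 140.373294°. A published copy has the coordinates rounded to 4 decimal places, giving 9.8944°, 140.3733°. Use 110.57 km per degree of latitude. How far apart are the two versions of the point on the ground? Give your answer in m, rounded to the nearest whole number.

Δlat = 9.894427 − 9.8944 = +0.000027°; Δlon = 140.373294 − 140.3733 = -0.000006°.
North–south shift: 0.000027 × 110570 = 2.98539 m.
E–W at 9.8944°: -0.000006° × 110570 × cos 9.8944° = -0.000006 × 110570 × 0.9851 ≈ -0.653552 m.
Distance: √(2.98539² + 0.653552²) ≈ 3.05609 m.

3 m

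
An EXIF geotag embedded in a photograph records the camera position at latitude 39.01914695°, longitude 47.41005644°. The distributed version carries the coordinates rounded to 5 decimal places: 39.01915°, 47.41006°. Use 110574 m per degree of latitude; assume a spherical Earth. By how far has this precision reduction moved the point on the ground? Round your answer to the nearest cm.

The latitude changed by -0.00000305° and the longitude by -0.00000356°.
North–south shift: -0.00000305 × 110574 = -0.337251 m.
E–W at 39.0192°: -0.00000356° × 110574 × cos 39.0192° = -0.00000356 × 110574 × 0.7769 ≈ -0.305836 m.
Combined displacement = (0.337251² + 0.305836²)^½ ≈ 0.455273 m.
That is 0.455273 m = 45.527 cm.

46 cm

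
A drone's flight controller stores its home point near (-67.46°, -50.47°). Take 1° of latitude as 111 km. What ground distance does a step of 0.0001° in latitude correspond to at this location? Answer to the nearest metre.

Along a meridian 0.0001° is 0.0001 × 111000 = 11.1 m.

11 metres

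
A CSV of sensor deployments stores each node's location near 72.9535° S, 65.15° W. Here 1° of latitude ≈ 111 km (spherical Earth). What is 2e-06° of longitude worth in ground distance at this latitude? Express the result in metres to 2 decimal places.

2e-06° of longitude at 72.9535° is 2e-06 × 111000 × cos 72.9535° ≈ 2e-06 × 32539.4 = 0.0650788 m.

0.07 metres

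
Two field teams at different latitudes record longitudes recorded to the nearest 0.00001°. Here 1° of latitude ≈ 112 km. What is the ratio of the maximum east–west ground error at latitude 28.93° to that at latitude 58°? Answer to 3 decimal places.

Rounding to 5 decimal places leaves the longitude within ±5e-06° of the true value.
Error at 28.93° = 5e-06° × 112000 × cos 28.93° ≈ 0.56 × 0.8752 = 0.49012 m.
At 58°: 5e-06° × 112000 × cos 58° = 5e-06 × 112000 × 0.5299 ≈ 0.29675 m.
The ratio reduces to cos 28.93° / cos 58° = 0.8752/0.5299 ≈ 1.6516.

1.652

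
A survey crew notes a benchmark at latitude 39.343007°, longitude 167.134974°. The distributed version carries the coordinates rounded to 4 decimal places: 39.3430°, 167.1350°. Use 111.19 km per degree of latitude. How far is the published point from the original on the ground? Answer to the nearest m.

2 m

The latitude changed by +0.000007° and the longitude by -0.000026°.
N–S: 0.000007° × 111190 m/° = 0.77833 m.
East–west at this latitude: -0.000026° × 111190 × cos 39.343° ≈ -0.000026 × 85990.4 = -2.23575 m.
Combined displacement = (0.77833² + 2.23575²)^½ ≈ 2.36736 m.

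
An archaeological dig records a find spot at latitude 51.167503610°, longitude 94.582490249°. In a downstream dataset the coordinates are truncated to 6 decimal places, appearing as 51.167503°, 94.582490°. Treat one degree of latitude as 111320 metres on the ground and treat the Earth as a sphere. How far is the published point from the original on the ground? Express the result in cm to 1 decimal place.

7.0 cm

Δlat = 51.167503610 − 51.167503 = +0.000000610°; Δlon = 94.582490249 − 94.582490 = +0.000000249°.
North–south shift: 0.000000610 × 111320 = 0.0679052 m.
East–west at this latitude: 0.000000249° × 111320 × cos 51.1675° ≈ 0.000000249 × 69802.7 = 0.0173809 m.
Hypotenuse of the two orthogonal shifts: √(0.0679052² + 0.0173809²) = 0.0700943 m.
That is 0.0700943 m = 7.0094 cm.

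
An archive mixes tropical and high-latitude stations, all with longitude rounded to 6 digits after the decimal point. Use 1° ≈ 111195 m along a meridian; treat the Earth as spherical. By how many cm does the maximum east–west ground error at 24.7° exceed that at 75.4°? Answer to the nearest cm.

4 cm

Rounding to 6 decimal places leaves the longitude within ±5e-07° of the true value.
Error at 24.7° = 5e-07° × 111195 × cos 24.7° ≈ 0.055597 × 0.9085 = 0.050511 m.
At 75.4°: 5e-07° × 111195 × cos 75.4° = 5e-07 × 111195 × 0.2521 ≈ 0.014014 m.
Difference: 0.050511 − 0.014014 = 0.036496 m.
That is 0.0364964 m = 3.6496 cm.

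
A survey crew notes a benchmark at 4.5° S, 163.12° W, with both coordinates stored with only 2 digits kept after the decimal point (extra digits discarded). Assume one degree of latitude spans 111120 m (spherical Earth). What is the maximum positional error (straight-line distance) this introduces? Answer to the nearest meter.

1569 meters

Truncating at 2 decimal places can drop up to a full unit in the last place, so each coordinate may be off by as much as 0.01°.
Latitude error → 0.01 × 111120 = 1111.2 m along the meridian.
East–west component at 4.5°: 0.01° × 111120 × cos 4.5° ≈ 0.01 × 110777 ≈ 1107.77 m.
Combining orthogonally: (1111.2² + 1107.77²)^½ ≈ 1569.05 m.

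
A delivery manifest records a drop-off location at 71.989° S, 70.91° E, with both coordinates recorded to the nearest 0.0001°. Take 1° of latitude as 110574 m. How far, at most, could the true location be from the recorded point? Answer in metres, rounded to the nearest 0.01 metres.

Rounding to 4 decimal places leaves each coordinate within ±5e-05° of the true value.
North–south component: 5e-05° × 110574 = 5.5287 m.
East–west component at 71.989°: 5e-05° × 110574 × cos 71.989° ≈ 5e-05 × 34189.4 ≈ 1.70947 m.
The two errors are perpendicular, so the maximum displacement is √(5.5287² + 1.70947²) ≈ 5.78695 m.

5.79 metres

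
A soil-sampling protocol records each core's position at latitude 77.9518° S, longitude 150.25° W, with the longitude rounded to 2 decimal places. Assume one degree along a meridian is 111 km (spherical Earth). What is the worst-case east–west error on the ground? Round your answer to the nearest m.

116 m

Rounding to 2 decimal places leaves the longitude within ±0.005° of the true value.
At latitude 77.9518° a degree of longitude spans 111000 m × cos 77.9518° = 111000 × 0.2087 ≈ 23169.5 m.
Maximum E–W displacement: 0.005 × 23169.5 = 115.848 m.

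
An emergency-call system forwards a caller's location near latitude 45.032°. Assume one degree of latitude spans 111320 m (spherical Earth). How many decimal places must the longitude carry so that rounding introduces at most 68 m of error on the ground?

At 45.032° one degree of longitude covers 111320 × cos 45.032° ≈ 111320 × 0.7067 ≈ 78671.2 m.
With N decimal places the half-ulp bound is 0.5·10⁻ᴺ°, or 0.5·10⁻ᴺ × 78671.2 m on the ground.
Setting 39335.6 × 10⁻ᴺ ≤ 68 gives 10ᴺ ≥ 578.5, i.e. N ≥ 2.76.
So 3 decimal places suffice (39.3 m); 2 would allow up to 393 m.

3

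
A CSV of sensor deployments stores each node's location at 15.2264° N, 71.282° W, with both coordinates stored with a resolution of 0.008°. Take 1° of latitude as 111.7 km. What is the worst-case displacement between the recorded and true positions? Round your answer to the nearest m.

With a 0.008° grid the true value lies within half a step, ±0.008°/2 = ±0.004°, of the stored one.
Latitude error → 0.004 × 111700 = 446.8 m along the meridian.
E–W at 15.2264°: 0.004° × 111700 × cos 15.2264° = 0.004 × 111700 × 0.9649 ≈ 431.115 m.
Combining orthogonally: (446.8² + 431.115²)^½ ≈ 620.879 m.

621 m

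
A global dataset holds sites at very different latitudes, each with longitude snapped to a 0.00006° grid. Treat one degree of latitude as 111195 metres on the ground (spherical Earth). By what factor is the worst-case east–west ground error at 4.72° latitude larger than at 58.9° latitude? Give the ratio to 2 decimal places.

With a 0.00006° grid the true value lies within half a step, ±0.00006°/2 = ±3e-05°, of the stored one.
Error at 4.72° = 3e-05° × 111195 × cos 4.72° ≈ 3.3359 × 0.9966 = 3.3245 m.
Error at 58.9° = 3e-05° × 111195 × cos 58.9° ≈ 3.3359 × 0.5165 = 1.7231 m.
Ratio: 3.3245 / 1.7231 = cos 4.72° / cos 58.9° ≈ 1.9294.

1.93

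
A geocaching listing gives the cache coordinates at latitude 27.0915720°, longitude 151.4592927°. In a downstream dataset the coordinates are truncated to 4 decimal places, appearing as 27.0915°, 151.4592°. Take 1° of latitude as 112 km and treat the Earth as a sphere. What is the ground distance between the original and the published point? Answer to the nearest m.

12 m

The latitude changed by +0.0000720° and the longitude by +0.0000927°.
N–S: 0.0000720° × 112000 m/° = 8.064 m.
East–west at this latitude: 0.0000927° × 112000 × cos 27.0915° ≈ 0.0000927 × 99711.4 = 9.24325 m.
Combined displacement = (8.064² + 9.24325²)^½ ≈ 12.2664 m.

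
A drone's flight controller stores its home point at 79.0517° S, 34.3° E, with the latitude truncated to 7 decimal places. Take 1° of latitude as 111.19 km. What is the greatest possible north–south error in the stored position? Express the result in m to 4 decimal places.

0.0111 m

Truncating at 7 decimal places can drop up to a full unit in the last place, so the latitude may be off by as much as 1e-07°.
So the N–S error is at most 1e-07 × 111190 = 0.011119 m.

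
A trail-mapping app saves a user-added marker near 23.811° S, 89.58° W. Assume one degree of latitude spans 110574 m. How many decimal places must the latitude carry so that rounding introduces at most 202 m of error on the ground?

3

One degree of latitude covers 110574 m.
Rounding to N decimal places gives at most 0.5 × 10⁻ᴺ degrees of error, i.e. 0.5 × 10⁻ᴺ × 110574 m.
Setting 55287 × 10⁻ᴺ ≤ 202 gives 10ᴺ ≥ 273.7, i.e. N ≥ 2.44.
At 2 places the error can reach 553 m, but 3 places keeps it to 55.3 m.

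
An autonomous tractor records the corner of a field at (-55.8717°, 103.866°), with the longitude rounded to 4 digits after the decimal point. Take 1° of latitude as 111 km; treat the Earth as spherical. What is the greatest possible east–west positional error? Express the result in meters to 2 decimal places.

Rounding to 4 decimal places leaves the longitude within ±5e-05° of the true value.
One degree of longitude at 55.8717° is 111000 × cos 55.8717° ≈ 111000 × 0.5610 = 62276.3 m.
So at most 5e-05° × 62276.3 ≈ 3.11382 m east–west.

3.11 meters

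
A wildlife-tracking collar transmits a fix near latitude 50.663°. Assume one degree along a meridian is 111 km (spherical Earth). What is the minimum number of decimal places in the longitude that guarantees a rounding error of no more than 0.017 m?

At 50.663° one degree of longitude covers 111000 × cos 50.663° ≈ 111000 × 0.6339 ≈ 70360.7 m.
With N decimal places the half-ulp bound is 0.5·10⁻ᴺ°, or 0.5·10⁻ᴺ × 70360.7 m on the ground.
Setting 35180.4 × 10⁻ᴺ ≤ 0.017 gives 10ᴺ ≥ 2.069e+06, i.e. N ≥ 6.32.
N = 6 would give 0.0352 m (too coarse); N = 7 gives 0.00352 m ≤ 0.017 m.

7 decimal places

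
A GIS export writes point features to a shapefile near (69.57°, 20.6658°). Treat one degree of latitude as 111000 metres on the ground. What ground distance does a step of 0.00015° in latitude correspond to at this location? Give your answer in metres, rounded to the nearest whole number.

0.00015° × 111000 m/° = 16.65 m.

17 metres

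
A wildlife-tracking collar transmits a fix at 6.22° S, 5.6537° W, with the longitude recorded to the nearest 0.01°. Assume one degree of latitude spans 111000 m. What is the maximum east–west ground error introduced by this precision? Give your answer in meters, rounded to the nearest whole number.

552 meters

Rounding to 2 decimal places leaves the longitude within ±0.005° of the true value.
Parallels shrink by cos φ, so at 6.22° a degree of longitude is 111000 × 0.9941 ≈ 110347 m.
Maximum E–W displacement: 0.005 × 110347 = 551.733 m.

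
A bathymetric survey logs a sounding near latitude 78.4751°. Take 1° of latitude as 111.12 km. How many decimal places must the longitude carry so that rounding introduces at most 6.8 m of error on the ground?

4

At 78.4751° one degree of longitude covers 111120 × cos 78.4751° ≈ 111120 × 0.1998 ≈ 22201.1 m.
Rounding to N decimal places gives at most 0.5 × 10⁻ᴺ degrees of error, i.e. 0.5 × 10⁻ᴺ × 22201.1 m.
Need 0.5 × 22201.1 × 10⁻ᴺ ≤ 6.8 → 10⁻ᴺ ≤ 6.126e-04, so N ≥ 3.21.
So 4 decimal places suffice (1.11 m); 3 would allow up to 11.1 m.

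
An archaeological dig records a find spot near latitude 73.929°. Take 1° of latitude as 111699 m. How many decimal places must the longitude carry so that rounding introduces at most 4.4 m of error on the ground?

4 decimal places

At 73.929° one degree of longitude covers 111699 × cos 73.929° ≈ 111699 × 0.2768 ≈ 30921.4 m.
N decimal places → at most half a unit in the last place, 0.5 × 10⁻ᴺ° = 30921.4/2 × 10⁻ᴺ m.
Setting 15460.7 × 10⁻ᴺ ≤ 4.4 gives 10ᴺ ≥ 3514, i.e. N ≥ 3.55.
So 4 decimal places suffice (1.55 m); 3 would allow up to 15.5 m.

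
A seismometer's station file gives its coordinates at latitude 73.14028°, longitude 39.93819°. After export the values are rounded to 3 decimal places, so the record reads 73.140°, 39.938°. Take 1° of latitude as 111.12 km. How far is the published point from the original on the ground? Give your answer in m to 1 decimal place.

31.7 m

Δlat = 73.14028 − 73.140 = +0.00028°; Δlon = 39.93819 − 39.938 = +0.00019°.
North–south shift: 0.00028 × 111120 = 31.1136 m.
E–W at 73.14°: 0.00019° × 111120 × cos 73.14° = 0.00019 × 111120 × 0.2900 ≈ 6.12343 m.
Hypotenuse of the two orthogonal shifts: √(31.1136² + 6.12343²) = 31.7104 m.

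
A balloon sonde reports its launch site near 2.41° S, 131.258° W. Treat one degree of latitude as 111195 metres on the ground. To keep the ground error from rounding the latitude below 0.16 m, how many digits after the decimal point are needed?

One degree of latitude covers 111195 m.
N decimal places → at most half a unit in the last place, 0.5 × 10⁻ᴺ° = 111195/2 × 10⁻ᴺ m.
Setting 55597.5 × 10⁻ᴺ ≤ 0.16 gives 10ᴺ ≥ 3.475e+05, i.e. N ≥ 5.54.
So 6 decimal places suffice (0.0556 m); 5 would allow up to 0.556 m.

6 decimal places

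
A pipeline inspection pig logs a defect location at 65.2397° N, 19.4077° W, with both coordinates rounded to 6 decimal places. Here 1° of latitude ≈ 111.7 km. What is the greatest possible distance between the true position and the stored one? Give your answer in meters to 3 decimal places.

0.061 meters

Rounding to 6 decimal places leaves each coordinate within ±5e-07° of the true value.
Latitude error → 5e-07 × 111700 = 0.05585 m along the meridian.
Longitude error → 5e-07 × 111700 × cos 65.2397° = 5e-07 × 111700 × 0.4188 ≈ 0.0233913 m.
The two errors are perpendicular, so the maximum displacement is √(0.05585² + 0.0233913²) ≈ 0.0605506 m.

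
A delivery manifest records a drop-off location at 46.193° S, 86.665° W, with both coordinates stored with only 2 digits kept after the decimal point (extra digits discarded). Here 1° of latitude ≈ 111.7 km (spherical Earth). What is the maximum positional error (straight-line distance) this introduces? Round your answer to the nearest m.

Truncating at 2 decimal places can drop up to a full unit in the last place, so each coordinate may be off by as much as 0.01°.
North–south component: 0.01° × 111700 = 1117 m.
E–W at 46.193°: 0.01° × 111700 × cos 46.193° = 0.01 × 111700 × 0.6922 ≈ 773.222 m.
Worst case both components are at the extreme and orthogonal: √(1117² + 773.222²) ≈ 1358.51 m.

1359 m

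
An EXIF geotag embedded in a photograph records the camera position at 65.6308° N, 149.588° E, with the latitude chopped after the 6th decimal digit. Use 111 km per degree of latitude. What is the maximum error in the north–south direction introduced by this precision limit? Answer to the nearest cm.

Truncating at 6 decimal places can drop up to a full unit in the last place, so the latitude may be off by as much as 1e-06°.
North–south distance: 1e-06° × 111000 m/° = 0.111 m.
That is 0.111 m = 11.1 cm.

11 cm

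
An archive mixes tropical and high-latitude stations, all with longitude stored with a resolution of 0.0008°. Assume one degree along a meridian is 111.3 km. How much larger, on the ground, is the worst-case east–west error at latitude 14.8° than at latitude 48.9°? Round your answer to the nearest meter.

14 meters

With a 0.0008° grid the true value lies within half a step, ±0.0008°/2 = ±0.0004°, of the stored one.
Error at 14.8° = 0.0004° × 111300 × cos 14.8° ≈ 44.52 × 0.9668 = 43.043 m.
At 48.9°: 0.0004° × 111300 × cos 48.9° = 0.0004 × 111300 × 0.6574 ≈ 29.266 m.
Difference: 43.043 − 29.266 = 13.777 m.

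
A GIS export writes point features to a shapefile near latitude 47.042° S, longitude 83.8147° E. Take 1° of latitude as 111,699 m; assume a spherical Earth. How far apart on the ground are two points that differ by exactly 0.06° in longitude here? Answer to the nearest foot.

14984 feet

One degree of longitude here spans 111699 × cos 47.042° = 111699 × 0.6815 ≈ 76118.6 m; 0.06° of that is 4567.12 m.
Converting: 4567.12 m × 3.2808 ft/m ≈ 14984 ft.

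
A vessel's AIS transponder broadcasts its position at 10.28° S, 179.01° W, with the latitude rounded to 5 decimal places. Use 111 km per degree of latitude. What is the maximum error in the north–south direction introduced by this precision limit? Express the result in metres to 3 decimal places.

Rounding to 5 decimal places leaves the latitude within ±5e-06° of the true value.
North–south distance: 5e-06° × 111000 m/° = 0.555 m.

0.555 metres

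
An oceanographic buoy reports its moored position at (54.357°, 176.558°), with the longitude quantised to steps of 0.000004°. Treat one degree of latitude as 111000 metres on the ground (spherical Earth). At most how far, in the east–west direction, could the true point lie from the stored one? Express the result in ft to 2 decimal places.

0.42 ft

With a 0.000004° grid the true value lies within half a step, ±0.000004°/2 = ±2e-06°, of the stored one.
At latitude 54.357° a degree of longitude spans 111000 m × cos 54.357° = 111000 × 0.5827 ≈ 64683.4 m.
Maximum E–W displacement: 2e-06 × 64683.4 = 0.129367 m.
Converting: 0.129367 m × 3.2808 ft/m ≈ 0.42443 ft.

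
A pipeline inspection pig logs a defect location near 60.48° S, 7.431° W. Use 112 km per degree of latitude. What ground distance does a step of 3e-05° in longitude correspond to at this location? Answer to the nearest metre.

2 metres

One degree of longitude here spans 112000 × cos 60.48° = 112000 × 0.4927 ≈ 55185.5 m; 3e-05° of that is 1.65556 m.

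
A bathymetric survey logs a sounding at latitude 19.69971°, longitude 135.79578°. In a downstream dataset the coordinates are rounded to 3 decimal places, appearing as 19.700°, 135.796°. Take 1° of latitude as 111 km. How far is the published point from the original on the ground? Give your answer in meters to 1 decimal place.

Δlat = 19.69971 − 19.700 = -0.00029°; Δlon = 135.79578 − 135.796 = -0.00022°.
N–S: -0.00029° × 111000 m/° = -32.19 m.
E–W at 19.7°: -0.00022° × 111000 × cos 19.7° = -0.00022 × 111000 × 0.9415 ≈ -22.9907 m.
Distance: √(32.19² + 22.9907²) ≈ 39.5572 m.

39.6 meters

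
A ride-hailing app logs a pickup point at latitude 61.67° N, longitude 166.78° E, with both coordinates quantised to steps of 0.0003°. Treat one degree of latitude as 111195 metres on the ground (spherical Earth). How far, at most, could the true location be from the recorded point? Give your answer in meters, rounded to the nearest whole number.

18 meters

With a 0.0003° grid the true value lies within half a step, ±0.0003°/2 = ±0.00015°, of the stored one.
North–south component: 0.00015° × 111195 = 16.6793 m.
East–west component at 61.67°: 0.00015° × 111195 × cos 61.67° ≈ 0.00015 × 52767.5 ≈ 7.91512 m.
Worst case both components are at the extreme and orthogonal: √(16.6793² + 7.91512²) ≈ 18.462 m.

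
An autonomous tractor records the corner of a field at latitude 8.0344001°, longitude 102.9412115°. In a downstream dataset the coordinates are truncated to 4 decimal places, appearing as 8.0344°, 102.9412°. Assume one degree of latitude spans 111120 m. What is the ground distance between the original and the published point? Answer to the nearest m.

1 m

The latitude changed by +0.0000001° and the longitude by +0.0000115°.
N–S: 0.0000001° × 111120 m/° = 0.011112 m.
E–W at 8.0344°: 0.0000115° × 111120 × cos 8.0344° = 0.0000115 × 111120 × 0.9902 ≈ 1.26534 m.
Combined displacement = (0.011112² + 1.26534²)^½ ≈ 1.26539 m.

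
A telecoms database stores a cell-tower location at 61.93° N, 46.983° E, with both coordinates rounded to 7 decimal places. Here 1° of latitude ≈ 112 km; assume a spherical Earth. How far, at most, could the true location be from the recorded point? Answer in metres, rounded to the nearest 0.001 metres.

Rounding to 7 decimal places leaves each coordinate within ±5e-08° of the true value.
Latitude error → 5e-08 × 112000 = 0.0056 m along the meridian.
E–W at 61.93°: 5e-08° × 112000 × cos 61.93° = 5e-08 × 112000 × 0.4705 ≈ 0.00263508 m.
The two errors are perpendicular, so the maximum displacement is √(0.0056² + 0.00263508²) ≈ 0.00618899 m.

0.006 metres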